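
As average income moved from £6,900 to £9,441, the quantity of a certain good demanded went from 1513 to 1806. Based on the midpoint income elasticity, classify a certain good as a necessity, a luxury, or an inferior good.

%ΔQ = (1806 − 1513)/[(1513+1806)/2] = 293/1659.5 ≈ 0.1766.
%ΔI = (9,441 − 6,900)/[(6,900+9,441)/2] = 2541/8170.5 ≈ 0.3110.
E_I = %ΔQ/%ΔI ≈ 0.568.
E_I ∈ (0,1): normal good (necessity).

necessity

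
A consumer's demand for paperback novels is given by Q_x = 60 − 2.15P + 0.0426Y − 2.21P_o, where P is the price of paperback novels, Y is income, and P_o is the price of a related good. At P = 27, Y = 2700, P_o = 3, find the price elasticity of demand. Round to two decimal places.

-0.53

Q_x = 60 − 2.15(27) + 0.0426(2700) − 2.21(3) = 60 − 58.05 + 115.02 − 6.63 = 110.34.
∂Q_x/∂P = −2.15, so E_p = (−2.15)·(27/110.34) ≈ -0.53.
|E_p| < 1: demand is inelastic.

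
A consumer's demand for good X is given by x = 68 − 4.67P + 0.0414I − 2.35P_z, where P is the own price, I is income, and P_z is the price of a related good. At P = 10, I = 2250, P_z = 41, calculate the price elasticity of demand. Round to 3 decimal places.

-2.580

Evaluating quantity at (P, I, P_z) gives x = 68 − 4.67(10) + 0.0414(2250) − 2.35(41) = 68 − 46.7 + 93.15 − 96.35 = 18.1.
∂x/∂P = −4.67, so E_p = (−4.67)·(10/18.1) ≈ -2.580.
|E_p| > 1: demand is elastic.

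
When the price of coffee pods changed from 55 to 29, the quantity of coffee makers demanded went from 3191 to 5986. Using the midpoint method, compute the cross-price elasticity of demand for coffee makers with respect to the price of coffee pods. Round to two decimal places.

-0.98

%ΔQ_x = (5986 − 3191)/[(3191+5986)/2] = 2795/4588.5 ≈ 0.6091.
%ΔP_y = (29 − 55)/[(55+29)/2] ≈ -0.6190.
E_xy = 0.6091/-0.6190 ≈ -0.98.
E_xy < 0, so coffee makers and coffee pods are complements.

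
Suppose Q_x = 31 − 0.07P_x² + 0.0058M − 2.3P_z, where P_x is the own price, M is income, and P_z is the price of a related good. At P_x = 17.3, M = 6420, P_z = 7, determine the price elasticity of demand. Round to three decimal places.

-1.344

Evaluating quantity at (P_x, M, P_z) gives Q_x = 31 − 0.07(17.3)² + 0.0058(6420) − 2.3(7) = 31 − 20.9503 + 37.236 − 16.1 = 31.1857.
∂Q_x/∂P_x = −2·0.07·P_x = -2.422, so E_p = -2.422·(17.3/31.1857) ≈ -1.344.
|E_p| > 1: demand is elastic.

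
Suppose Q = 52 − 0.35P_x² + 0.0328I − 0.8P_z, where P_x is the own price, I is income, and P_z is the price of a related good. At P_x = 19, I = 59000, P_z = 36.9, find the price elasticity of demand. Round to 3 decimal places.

Substituting, Q = 52 − 0.35(19)² + 0.0328(59000) − 0.8(36.9) = 52 − 126.35 + 1935.2 − 29.52 = 1831.33.
∂Q/∂P_x = −2·0.35·P_x = -13.3, so E_p = -13.3·(19/1831.33) ≈ -0.138.
|E_p| < 1: demand is inelastic.

-0.138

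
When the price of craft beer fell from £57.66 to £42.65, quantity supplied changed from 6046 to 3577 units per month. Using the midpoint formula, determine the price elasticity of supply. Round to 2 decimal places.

1.71

%ΔQ = (3577 − 6046)/[(6046 + 3577)/2] = -2469/4811.5 ≈ -0.5131.
%Δp = (42.65 − 57.66)/[(57.66 + 42.65)/2] = -15.01/50.155 ≈ -0.2993.
Arc elasticity E = %ΔQ/%Δp ≈ -0.5131/-0.2993 ≈ 1.71.
|E| > 1: supply is elastic over this range.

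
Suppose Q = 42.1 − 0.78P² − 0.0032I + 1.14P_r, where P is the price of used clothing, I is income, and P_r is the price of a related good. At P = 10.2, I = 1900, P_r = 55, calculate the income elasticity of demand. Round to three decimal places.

-0.346

Q = 42.1 − 0.78(10.2)² − 0.0032(1900) + 1.14(55) = 42.1 − 81.1512 − 6.08 + 62.7 = 17.5688.
∂Q/∂I = −0.0032, so E_I = -0.0032·(1900/17.5688) ≈ -0.346.
E_I < 0: inferior good.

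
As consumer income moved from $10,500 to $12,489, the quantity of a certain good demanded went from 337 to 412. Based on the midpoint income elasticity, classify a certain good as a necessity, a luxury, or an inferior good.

%ΔQ = (412 − 337)/[(337+412)/2] = 75/374.5 ≈ 0.2003.
%ΔM = (12,489 − 10,500)/[(10,500+12,489)/2] = 1989/11494.5 ≈ 0.1730.
E_I = %ΔQ/%ΔM ≈ 1.157.
E_I > 1: normal good (luxury).

luxury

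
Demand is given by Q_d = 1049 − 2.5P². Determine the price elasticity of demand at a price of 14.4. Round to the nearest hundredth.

-1.95

At P = 14.4, Q_d = 530.6.
dQ_d/dP = −2·2.5·P = −72.
Point elasticity E = (dQ_d/dP)·(P/Q_d) = -72 × 14.4/530.6 ≈ -1.95.
|E| > 1, so demand is elastic at this price.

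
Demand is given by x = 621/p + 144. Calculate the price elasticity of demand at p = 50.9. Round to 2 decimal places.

-0.08

At p = 50.9, x = 156.2004.
dx/dp = −621/p² = −0.2397.
Point elasticity E = (dx/dp)·(p/x) = -0.2397 × 50.9/156.2004 ≈ -0.08.
|E| < 1, so demand is inelastic at this price.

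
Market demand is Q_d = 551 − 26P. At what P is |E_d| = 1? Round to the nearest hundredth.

10.60

For linear demand Q_d = a − bP, E = −bP/(a − bP). |E| = 1 ⇒ bP = a − bP ⇒ P = a/(2b).
P = 551/(2·26) ≈ 10.60.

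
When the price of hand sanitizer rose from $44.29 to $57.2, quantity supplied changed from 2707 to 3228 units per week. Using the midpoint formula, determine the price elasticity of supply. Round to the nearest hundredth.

%Δq = (3228 − 2707)/[(2707 + 3228)/2] = 521/2967.5 ≈ 0.1756.
%ΔP = (57.2 − 44.29)/[(44.29 + 57.2)/2] = 12.91/50.745 ≈ 0.2544.
Arc elasticity E = %Δq/%ΔP ≈ 0.1756/0.2544 ≈ 0.69.
|E| < 1: supply is inelastic over this range.

0.69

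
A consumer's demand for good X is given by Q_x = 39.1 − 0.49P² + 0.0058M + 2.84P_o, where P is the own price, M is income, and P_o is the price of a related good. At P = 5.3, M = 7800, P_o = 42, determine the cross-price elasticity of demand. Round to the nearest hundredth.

Q_x = 39.1 − 0.49(5.3)² + 0.0058(7800) + 2.84(42) = 39.1 − 13.7641 + 45.24 + 119.28 = 189.8559.
∂Q_x/∂P_o = +2.84, so E_xy = 2.84·(42/189.8559) ≈ 0.63.
E_xy > 0: the goods are substitutes.

0.63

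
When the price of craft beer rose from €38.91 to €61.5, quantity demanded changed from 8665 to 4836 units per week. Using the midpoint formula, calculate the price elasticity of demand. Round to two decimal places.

%Δq = (4836 − 8665)/[(8665 + 4836)/2] = -3829/6750.5 ≈ -0.5672.
%Δp = (61.5 − 38.91)/[(38.91 + 61.5)/2] = 22.59/50.205 ≈ 0.4500.
Arc elasticity E = %Δq/%Δp ≈ -0.5672/0.4500 ≈ -1.26.
|E| > 1: demand is elastic over this range.

-1.26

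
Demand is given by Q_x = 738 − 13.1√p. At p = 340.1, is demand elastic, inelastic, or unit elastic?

At p = 340.1, Q_x = 496.4124.
dQ_x/dp = −13.1/(2√p) = −13.1/(2·18.4418).
Point elasticity E = (dQ_x/dp)·(p/Q_x) = -0.3552 × 340.1/496.4124 ≈ -0.243.
|E| ≈ 0.243 < 1, so demand is inelastic.

inelastic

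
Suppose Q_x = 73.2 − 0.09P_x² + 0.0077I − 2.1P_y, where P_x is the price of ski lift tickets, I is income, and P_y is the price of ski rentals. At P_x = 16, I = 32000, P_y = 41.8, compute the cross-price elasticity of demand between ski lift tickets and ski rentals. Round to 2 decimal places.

Evaluating quantity at (P_x, I, P_y) gives Q_x = 73.2 − 0.09(16)² + 0.0077(32000) − 2.1(41.8) = 73.2 − 23.04 + 246.4 − 87.78 = 208.78.
∂Q_x/∂P_y = −2.1, so E_xy = -2.1·(41.8/208.78) ≈ -0.42.
E_xy < 0: the goods are complements.

-0.42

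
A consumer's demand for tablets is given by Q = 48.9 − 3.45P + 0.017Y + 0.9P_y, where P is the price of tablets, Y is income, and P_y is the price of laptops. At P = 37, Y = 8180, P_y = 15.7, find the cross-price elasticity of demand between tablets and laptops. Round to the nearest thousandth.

0.190

Q = 48.9 − 3.45(37) + 0.017(8180) + 0.9(15.7) = 48.9 − 127.65 + 139.06 + 14.13 = 74.44.
∂Q/∂P_y = +0.9, so E_xy = 0.9·(15.7/74.44) ≈ 0.190.
E_xy > 0: the goods are substitutes.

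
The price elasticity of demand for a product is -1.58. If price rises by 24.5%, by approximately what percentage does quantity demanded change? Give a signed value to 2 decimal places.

-38.71

%ΔQ ≈ E × %ΔP = (-1.58) × (24.5%) = -38.71%.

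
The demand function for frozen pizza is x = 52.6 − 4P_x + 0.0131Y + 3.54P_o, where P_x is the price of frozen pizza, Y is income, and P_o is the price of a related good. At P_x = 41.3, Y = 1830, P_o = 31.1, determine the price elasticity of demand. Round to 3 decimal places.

-7.696

Substituting, x = 52.6 − 4(41.3) + 0.0131(1830) + 3.54(31.1) = 52.6 − 165.2 + 23.973 + 110.094 = 21.467.
∂x/∂P_x = −4, so E_p = (−4)·(41.3/21.467) ≈ -7.696.
|E_p| > 1: demand is elastic.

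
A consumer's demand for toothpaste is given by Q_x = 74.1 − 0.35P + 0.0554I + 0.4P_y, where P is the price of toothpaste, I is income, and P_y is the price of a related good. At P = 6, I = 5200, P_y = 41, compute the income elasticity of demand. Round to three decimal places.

0.765

Substituting, Q_x = 74.1 − 0.35(6) + 0.0554(5200) + 0.4(41) = 74.1 − 2.1 + 288.08 + 16.4 = 376.48.
∂Q_x/∂I = +0.0554, so E_I = 0.0554·(5200/376.48) ≈ 0.765.
E_I ∈ (0,1): normal good (necessity).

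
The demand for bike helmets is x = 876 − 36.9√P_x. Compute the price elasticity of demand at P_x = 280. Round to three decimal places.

-1.194

At P_x = 280, x = 258.5449.
dx/dP_x = −36.9/(2√P_x) = −36.9/(2·16.7332).
Point elasticity E = (dx/dP_x)·(P_x/x) = -1.1026 × 280/258.5449 ≈ -1.194.
|E| > 1, so demand is elastic at this price.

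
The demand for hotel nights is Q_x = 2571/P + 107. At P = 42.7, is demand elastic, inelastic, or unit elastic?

inelastic

At P = 42.7, Q_x = 167.2108.
dQ_x/dP = −2571/P² = −1.4101.
Point elasticity E = (dQ_x/dP)·(P/Q_x) = -1.4101 × 42.7/167.2108 ≈ -0.360.
|E| ≈ 0.360 < 1, so demand is inelastic.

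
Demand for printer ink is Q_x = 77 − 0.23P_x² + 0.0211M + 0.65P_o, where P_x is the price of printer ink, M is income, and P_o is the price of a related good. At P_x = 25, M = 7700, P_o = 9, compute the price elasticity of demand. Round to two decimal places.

At the given point, Q_x = 77 − 0.23(25)² + 0.0211(7700) + 0.65(9) = 77 − 143.75 + 162.47 + 5.85 = 101.57.
∂Q_x/∂P_x = −2·0.23·P_x = -11.5, so E_p = -11.5·(25/101.57) ≈ -2.83.
|E_p| > 1: demand is elastic.

-2.83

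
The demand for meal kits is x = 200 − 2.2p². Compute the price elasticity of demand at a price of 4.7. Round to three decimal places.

-0.642

At p = 4.7, x = 151.402.
dx/dp = −2·2.2·p = −20.68.
Point elasticity E = (dx/dp)·(p/x) = -20.68 × 4.7/151.402 ≈ -0.642.
|E| < 1, so demand is inelastic at this price.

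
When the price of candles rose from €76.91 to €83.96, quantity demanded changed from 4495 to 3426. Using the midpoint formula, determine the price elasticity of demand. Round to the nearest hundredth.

%Δq = (3426 − 4495)/[(4495 + 3426)/2] = -1069/3960.5 ≈ -0.2699.
%ΔP = (83.96 − 76.91)/[(76.91 + 83.96)/2] = 7.05/80.435 ≈ 0.0876.
Arc elasticity E = %Δq/%ΔP ≈ -0.2699/0.0876 ≈ -3.08.
|E| > 1: demand is elastic over this range.

-3.08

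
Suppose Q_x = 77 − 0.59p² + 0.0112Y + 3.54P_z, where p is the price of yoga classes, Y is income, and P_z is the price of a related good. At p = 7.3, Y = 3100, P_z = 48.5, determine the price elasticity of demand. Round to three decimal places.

-0.250

Evaluating quantity at (p, Y, P_z) gives Q_x = 77 − 0.59(7.3)² + 0.0112(3100) + 3.54(48.5) = 77 − 31.4411 + 34.72 + 171.69 = 251.9689.
∂Q_x/∂p = −2·0.59·p = -8.614, so E_p = -8.614·(7.3/251.9689) ≈ -0.250.
|E_p| < 1: demand is inelastic.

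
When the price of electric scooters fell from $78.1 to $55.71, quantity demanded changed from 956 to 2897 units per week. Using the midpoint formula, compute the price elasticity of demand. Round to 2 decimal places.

-3.01

%Δq = (2897 − 956)/[(956 + 2897)/2] = 1941/1926.5 ≈ 1.0075.
%ΔP = (55.71 − 78.1)/[(78.1 + 55.71)/2] = -22.39/66.905 ≈ -0.3347.
Arc elasticity E = %Δq/%ΔP ≈ 1.0075/-0.3347 ≈ -3.01.
|E| > 1: demand is elastic over this range.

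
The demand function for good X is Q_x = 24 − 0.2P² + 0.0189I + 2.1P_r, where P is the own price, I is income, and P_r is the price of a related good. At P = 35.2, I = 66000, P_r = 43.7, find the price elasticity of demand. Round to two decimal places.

Q_x = 24 − 0.2(35.2)² + 0.0189(66000) + 2.1(43.7) = 24 − 247.808 + 1247.4 + 91.77 = 1115.362.
∂Q_x/∂P = −2·0.2·P = -14.08, so E_p = -14.08·(35.2/1115.362) ≈ -0.44.
|E_p| < 1: demand is inelastic.

-0.44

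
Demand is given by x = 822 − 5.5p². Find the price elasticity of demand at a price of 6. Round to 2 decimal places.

At p = 6, x = 624.
dx/dp = −2·5.5·p = −66.
Point elasticity E = (dx/dp)·(p/x) = -66 × 6/624 ≈ -0.63.
|E| < 1, so demand is inelastic at this price.

-0.63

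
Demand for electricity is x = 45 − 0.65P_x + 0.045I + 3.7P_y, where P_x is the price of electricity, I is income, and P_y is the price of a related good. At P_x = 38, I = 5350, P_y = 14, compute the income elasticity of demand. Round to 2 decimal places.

0.77

x = 45 − 0.65(38) + 0.045(5350) + 3.7(14) = 45 − 24.7 + 240.75 + 51.8 = 312.85.
∂x/∂I = +0.045, so E_I = 0.045·(5350/312.85) ≈ 0.77.
E_I ∈ (0,1): normal good (necessity).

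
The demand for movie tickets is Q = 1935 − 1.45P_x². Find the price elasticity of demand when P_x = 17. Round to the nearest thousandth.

At P_x = 17, Q = 1515.95.
dQ/dP_x = −2·1.45·P_x = −49.3.
Point elasticity E = (dQ/dP_x)·(P_x/Q) = -49.3 × 17/1515.95 ≈ -0.553.
|E| < 1, so demand is inelastic at this price.

-0.553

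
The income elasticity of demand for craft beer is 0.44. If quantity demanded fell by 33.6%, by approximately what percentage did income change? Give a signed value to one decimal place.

-76.4

%ΔQ ≈ E × %ΔI ⇒ %ΔI = %ΔQ / E = (-33.6%)/(0.44) ≈ -76.4%.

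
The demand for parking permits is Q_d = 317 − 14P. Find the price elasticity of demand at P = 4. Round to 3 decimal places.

At P = 4, Q_d = 261.
dQ_d/dP = −14.
Point elasticity E = (dQ_d/dP)·(P/Q_d) = -14 × 4/261 ≈ -0.215.
|E| < 1, so demand is inelastic at this price.

-0.215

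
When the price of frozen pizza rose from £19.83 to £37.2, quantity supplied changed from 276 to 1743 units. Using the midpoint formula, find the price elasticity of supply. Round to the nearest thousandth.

%Δq = (1743 − 276)/[(276 + 1743)/2] = 1467/1009.5 ≈ 1.4532.
%Δp = (37.2 − 19.83)/[(19.83 + 37.2)/2] = 17.37/28.515 ≈ 0.6092.
Arc elasticity E = %Δq/%Δp ≈ 1.4532/0.6092 ≈ 2.386.
|E| > 1: supply is elastic over this range.

2.386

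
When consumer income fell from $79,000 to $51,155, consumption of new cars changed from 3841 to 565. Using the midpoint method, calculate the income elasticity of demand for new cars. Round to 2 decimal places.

3.48

%ΔQ = (565 − 3841)/[(3841+565)/2] = -3276/2203 ≈ -1.4871.
%ΔI = (51,155 − 79,000)/[(79,000+51,155)/2] = -27845/65077.5 ≈ -0.4279.
E_I = %ΔQ/%ΔI ≈ 3.48.
E_I > 1: normal good (luxury).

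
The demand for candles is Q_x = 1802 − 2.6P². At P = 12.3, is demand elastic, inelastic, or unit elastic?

At P = 12.3, Q_x = 1408.646.
dQ_x/dP = −2·2.6·P = −63.96.
Point elasticity E = (dQ_x/dP)·(P/Q_x) = -63.96 × 12.3/1408.646 ≈ -0.558.
|E| ≈ 0.558 < 1, so demand is inelastic.

inelastic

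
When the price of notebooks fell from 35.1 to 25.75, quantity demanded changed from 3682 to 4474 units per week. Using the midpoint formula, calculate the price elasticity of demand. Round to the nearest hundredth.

%ΔQ = (4474 − 3682)/[(3682 + 4474)/2] = 792/4078 ≈ 0.1942.
%Δp = (25.75 − 35.1)/[(35.1 + 25.75)/2] = -9.35/30.425 ≈ -0.3073.
Arc elasticity E = %ΔQ/%Δp ≈ 0.1942/-0.3073 ≈ -0.63.
|E| < 1: demand is inelastic over this range.

-0.63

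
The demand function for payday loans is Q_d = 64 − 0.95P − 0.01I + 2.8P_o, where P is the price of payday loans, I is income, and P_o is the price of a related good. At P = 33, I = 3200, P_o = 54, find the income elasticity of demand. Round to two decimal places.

-0.21

At the given point, Q_d = 64 − 0.95(33) − 0.01(3200) + 2.8(54) = 64 − 31.35 − 32 + 151.2 = 151.85.
∂Q_d/∂I = −0.01, so E_I = -0.01·(3200/151.85) ≈ -0.21.
E_I < 0: inferior good.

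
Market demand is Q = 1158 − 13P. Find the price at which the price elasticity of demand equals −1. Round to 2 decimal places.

For linear demand Q = a − bP, E = −bP/(a − bP). |E| = 1 ⇒ bP = a − bP ⇒ P = a/(2b).
P = 1158/(2·13) ≈ 44.54.

44.54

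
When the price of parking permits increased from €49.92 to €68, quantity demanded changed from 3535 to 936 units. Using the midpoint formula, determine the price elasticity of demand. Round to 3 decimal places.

-3.791

%Δq = (936 − 3535)/[(3535 + 936)/2] = -2599/2235.5 ≈ -1.1626.
%ΔP = (68 − 49.92)/[(49.92 + 68)/2] = 18.08/58.96 ≈ 0.3066.
Arc elasticity E = %Δq/%ΔP ≈ -1.1626/0.3066 ≈ -3.791.
|E| > 1: demand is elastic over this range.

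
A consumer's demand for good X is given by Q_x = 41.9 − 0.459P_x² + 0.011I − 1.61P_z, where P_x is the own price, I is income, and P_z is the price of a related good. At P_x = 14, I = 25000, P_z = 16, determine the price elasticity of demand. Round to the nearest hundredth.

-0.89

Substituting, Q_x = 41.9 − 0.459(14)² + 0.011(25000) − 1.61(16) = 41.9 − 89.964 + 275 − 25.76 = 201.176.
∂Q_x/∂P_x = −2·0.459·P_x = -12.852, so E_p = -12.852·(14/201.176) ≈ -0.89.
|E_p| < 1: demand is inelastic.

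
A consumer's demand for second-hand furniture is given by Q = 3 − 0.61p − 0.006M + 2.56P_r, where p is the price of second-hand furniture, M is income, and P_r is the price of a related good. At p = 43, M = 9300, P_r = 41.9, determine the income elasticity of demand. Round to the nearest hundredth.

-1.98

Substituting, Q = 3 − 0.61(43) − 0.006(9300) + 2.56(41.9) = 3 − 26.23 − 55.8 + 107.264 = 28.234.
∂Q/∂M = −0.006, so E_I = -0.006·(9300/28.234) ≈ -1.98.
E_I < 0: inferior good.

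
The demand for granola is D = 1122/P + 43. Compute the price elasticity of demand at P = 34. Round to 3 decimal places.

At P = 34, D = 76.
dD/dP = −1122/P² = −0.9706.
Point elasticity E = (dD/dP)·(P/D) = -0.9706 × 34/76 ≈ -0.434.
|E| < 1, so demand is inelastic at this price.

-0.434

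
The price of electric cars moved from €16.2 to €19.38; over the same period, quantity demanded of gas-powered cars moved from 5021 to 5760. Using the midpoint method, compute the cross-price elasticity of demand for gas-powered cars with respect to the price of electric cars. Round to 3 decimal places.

0.767

%ΔQ_x = (5760 − 5021)/[(5021+5760)/2] = 739/5390.5 ≈ 0.1371.
%ΔP_y = (19.38 − 16.2)/[(16.2+19.38)/2] ≈ 0.1788.
E_xy = 0.1371/0.1788 ≈ 0.767.
E_xy > 0, so gas-powered cars and electric cars are substitutes.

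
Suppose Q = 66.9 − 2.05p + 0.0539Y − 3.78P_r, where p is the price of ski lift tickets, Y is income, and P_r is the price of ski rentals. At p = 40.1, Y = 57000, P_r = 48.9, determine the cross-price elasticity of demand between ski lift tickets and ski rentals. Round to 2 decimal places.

At the given point, Q = 66.9 − 2.05(40.1) + 0.0539(57000) − 3.78(48.9) = 66.9 − 82.205 + 3072.3 − 184.842 = 2872.153.
∂Q/∂P_r = −3.78, so E_xy = -3.78·(48.9/2872.153) ≈ -0.06.
E_xy < 0: the goods are complements.

-0.06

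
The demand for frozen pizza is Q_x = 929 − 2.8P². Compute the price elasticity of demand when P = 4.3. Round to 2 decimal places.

-0.12

At P = 4.3, Q_x = 877.228.
dQ_x/dP = −2·2.8·P = −24.08.
Point elasticity E = (dQ_x/dP)·(P/Q_x) = -24.08 × 4.3/877.228 ≈ -0.12.
|E| < 1, so demand is inelastic at this price.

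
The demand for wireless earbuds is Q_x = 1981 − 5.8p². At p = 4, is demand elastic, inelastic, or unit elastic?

At p = 4, Q_x = 1888.2.
dQ_x/dp = −2·5.8·p = −46.4.
Point elasticity E = (dQ_x/dp)·(p/Q_x) = -46.4 × 4/1888.2 ≈ -0.098.
|E| ≈ 0.098 < 1, so demand is inelastic.

inelastic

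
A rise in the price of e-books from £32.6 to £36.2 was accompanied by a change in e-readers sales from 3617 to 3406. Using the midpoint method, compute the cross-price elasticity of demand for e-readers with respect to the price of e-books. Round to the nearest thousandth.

%ΔQ_x = (3406 − 3617)/[(3617+3406)/2] = -211/3511.5 ≈ -0.0601.
%ΔP_y = (36.2 − 32.6)/[(32.6+36.2)/2] ≈ 0.1047.
E_xy = -0.0601/0.1047 ≈ -0.574.
E_xy < 0, so e-readers and e-books are complements.

-0.574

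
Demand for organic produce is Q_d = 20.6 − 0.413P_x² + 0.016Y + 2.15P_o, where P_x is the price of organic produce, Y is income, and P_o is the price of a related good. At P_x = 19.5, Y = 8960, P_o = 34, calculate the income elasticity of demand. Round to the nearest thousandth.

Q_d = 20.6 − 0.413(19.5)² + 0.016(8960) + 2.15(34) = 20.6 − 157.0433 + 143.36 + 73.1 = 80.0168.
∂Q_d/∂Y = +0.016, so E_I = 0.016·(8960/80.0168) ≈ 1.792.
E_I > 1: normal good (luxury).

1.792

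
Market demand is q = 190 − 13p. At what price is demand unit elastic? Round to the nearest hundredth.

For linear demand q = a − bp, E = −bp/(a − bp). |E| = 1 ⇒ bp = a − bp ⇒ p = a/(2b).
p = 190/(2·13) ≈ 7.31.

7.31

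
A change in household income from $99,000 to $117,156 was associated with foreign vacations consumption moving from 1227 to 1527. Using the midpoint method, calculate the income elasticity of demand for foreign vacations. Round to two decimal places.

%ΔQ = (1527 − 1227)/[(1227+1527)/2] = 300/1377 ≈ 0.2179.
%ΔI = (117,156 − 99,000)/[(99,000+117,156)/2] = 18156/108078 ≈ 0.1680.
E_I = %ΔQ/%ΔI ≈ 1.30.
E_I > 1: normal good (luxury).

1.30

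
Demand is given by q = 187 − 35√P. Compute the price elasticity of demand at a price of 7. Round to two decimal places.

At P = 7, q = 94.3987.
dq/dP = −35/(2√P) = −35/(2·2.6458).
Point elasticity E = (dq/dP)·(P/q) = -6.6144 × 7/94.3987 ≈ -0.49.
|E| < 1, so demand is inelastic at this price.

-0.49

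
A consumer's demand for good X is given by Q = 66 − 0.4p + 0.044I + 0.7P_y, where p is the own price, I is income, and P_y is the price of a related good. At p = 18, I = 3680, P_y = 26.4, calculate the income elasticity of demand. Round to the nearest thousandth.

Evaluating quantity at (p, I, P_y) gives Q = 66 − 0.4(18) + 0.044(3680) + 0.7(26.4) = 66 − 7.2 + 161.92 + 18.48 = 239.2.
∂Q/∂I = +0.044, so E_I = 0.044·(3680/239.2) ≈ 0.677.
E_I ∈ (0,1): normal good (necessity).

0.677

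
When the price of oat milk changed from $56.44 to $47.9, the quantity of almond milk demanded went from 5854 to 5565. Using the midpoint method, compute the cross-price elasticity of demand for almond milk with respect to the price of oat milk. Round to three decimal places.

0.309

%ΔQ_x = (5565 − 5854)/[(5854+5565)/2] = -289/5709.5 ≈ -0.0506.
%ΔP_y = (47.9 − 56.44)/[(56.44+47.9)/2] ≈ -0.1637.
E_xy = -0.0506/-0.1637 ≈ 0.309.
E_xy > 0, so almond milk and oat milk are substitutes.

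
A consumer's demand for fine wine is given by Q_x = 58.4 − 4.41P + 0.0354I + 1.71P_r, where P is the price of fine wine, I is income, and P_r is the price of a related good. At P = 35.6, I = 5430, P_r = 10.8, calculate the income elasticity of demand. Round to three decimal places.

1.715

At the given point, Q_x = 58.4 − 4.41(35.6) + 0.0354(5430) + 1.71(10.8) = 58.4 − 156.996 + 192.222 + 18.468 = 112.094.
∂Q_x/∂I = +0.0354, so E_I = 0.0354·(5430/112.094) ≈ 1.715.
E_I > 1: normal good (luxury).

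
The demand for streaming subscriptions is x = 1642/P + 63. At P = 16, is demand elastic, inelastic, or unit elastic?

inelastic

At P = 16, x = 165.625.
dx/dP = −1642/P² = −6.4141.
Point elasticity E = (dx/dP)·(P/x) = -6.4141 × 16/165.625 ≈ -0.620.
|E| ≈ 0.620 < 1, so demand is inelastic.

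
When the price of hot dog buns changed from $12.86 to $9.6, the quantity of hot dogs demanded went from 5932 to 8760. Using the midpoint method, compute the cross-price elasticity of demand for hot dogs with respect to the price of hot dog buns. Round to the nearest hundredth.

-1.33

%ΔQ_x = (8760 − 5932)/[(5932+8760)/2] = 2828/7346 ≈ 0.3850.
%ΔP_y = (9.6 − 12.86)/[(12.86+9.6)/2] ≈ -0.2903.
E_xy = 0.3850/-0.2903 ≈ -1.33.
E_xy < 0, so hot dogs and hot dog buns are complements.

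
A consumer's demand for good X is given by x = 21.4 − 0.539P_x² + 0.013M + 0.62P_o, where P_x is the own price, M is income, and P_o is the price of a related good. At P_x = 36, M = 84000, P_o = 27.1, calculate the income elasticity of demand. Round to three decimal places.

Substituting, x = 21.4 − 0.539(36)² + 0.013(84000) + 0.62(27.1) = 21.4 − 698.544 + 1092 + 16.802 = 431.658.
∂x/∂M = +0.013, so E_I = 0.013·(84000/431.658) ≈ 2.530.
E_I > 1: normal good (luxury).

2.530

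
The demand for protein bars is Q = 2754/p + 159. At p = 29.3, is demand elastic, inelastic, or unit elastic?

At p = 29.3, Q = 252.9932.
dQ/dp = −2754/p² = −3.208.
Point elasticity E = (dQ/dp)·(p/Q) = -3.208 × 29.3/252.9932 ≈ -0.372.
|E| ≈ 0.372 < 1, so demand is inelastic.

inelastic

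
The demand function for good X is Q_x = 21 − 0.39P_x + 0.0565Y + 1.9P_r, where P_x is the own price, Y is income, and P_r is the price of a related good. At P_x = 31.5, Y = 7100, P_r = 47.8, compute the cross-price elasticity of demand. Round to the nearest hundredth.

0.18

First evaluate Q_x: 21 − 0.39(31.5) + 0.0565(7100) + 1.9(47.8) = 21 − 12.285 + 401.15 + 90.82 = 500.685.
∂Q_x/∂P_r = +1.9, so E_xy = 1.9·(47.8/500.685) ≈ 0.18.
E_xy > 0: the goods are substitutes.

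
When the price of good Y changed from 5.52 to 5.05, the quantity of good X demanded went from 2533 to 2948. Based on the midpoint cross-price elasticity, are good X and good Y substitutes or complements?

%ΔQ_x = (2948 − 2533)/[(2533+2948)/2] = 415/2740.5 ≈ 0.1514.
%ΔP_y = (5.05 − 5.52)/[(5.52+5.05)/2] ≈ -0.0889.
E_xy = 0.1514/-0.0889 ≈ -1.703.
E_xy < 0, so the goods are complements.

complements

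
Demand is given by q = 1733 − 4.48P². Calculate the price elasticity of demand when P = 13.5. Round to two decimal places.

At P = 13.5, q = 916.52.
dq/dP = −2·4.48·P = −120.96.
Point elasticity E = (dq/dP)·(P/q) = -120.96 × 13.5/916.52 ≈ -1.78.
|E| > 1, so demand is elastic at this price.

-1.78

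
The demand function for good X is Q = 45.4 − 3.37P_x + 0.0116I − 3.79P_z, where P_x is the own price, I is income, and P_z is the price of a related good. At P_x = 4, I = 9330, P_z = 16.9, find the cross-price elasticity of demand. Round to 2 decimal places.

-0.84

At the given point, Q = 45.4 − 3.37(4) + 0.0116(9330) − 3.79(16.9) = 45.4 − 13.48 + 108.228 − 64.051 = 76.097.
∂Q/∂P_z = −3.79, so E_xy = -3.79·(16.9/76.097) ≈ -0.84.
E_xy < 0: the goods are complements.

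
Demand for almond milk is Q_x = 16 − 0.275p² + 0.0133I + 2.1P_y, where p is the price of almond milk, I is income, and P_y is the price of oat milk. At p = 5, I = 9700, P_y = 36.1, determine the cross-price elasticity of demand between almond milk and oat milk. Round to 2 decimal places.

0.35

First evaluate Q_x: 16 − 0.275(5)² + 0.0133(9700) + 2.1(36.1) = 16 − 6.875 + 129.01 + 75.81 = 213.945.
∂Q_x/∂P_y = +2.1, so E_xy = 2.1·(36.1/213.945) ≈ 0.35.
E_xy > 0: the goods are substitutes.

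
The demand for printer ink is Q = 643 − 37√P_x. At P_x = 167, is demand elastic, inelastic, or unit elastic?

At P_x = 167, Q = 164.8546.
dQ/dP_x = −37/(2√P_x) = −37/(2·12.9228).
Point elasticity E = (dQ/dP_x)·(P_x/Q) = -1.4316 × 167/164.8546 ≈ -1.450.
|E| ≈ 1.450 > 1, so demand is elastic.

elastic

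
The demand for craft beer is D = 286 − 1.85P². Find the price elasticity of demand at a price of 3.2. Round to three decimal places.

-0.142

At P = 3.2, D = 267.056.
dD/dP = −2·1.85·P = −11.84.
Point elasticity E = (dD/dP)·(P/D) = -11.84 × 3.2/267.056 ≈ -0.142.
|E| < 1, so demand is inelastic at this price.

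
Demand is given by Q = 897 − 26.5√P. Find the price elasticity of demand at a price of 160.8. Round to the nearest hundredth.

At P = 160.8, Q = 560.9616.
dQ/dP = −26.5/(2√P) = −26.5/(2·12.6807).
Point elasticity E = (dQ/dP)·(P/Q) = -1.0449 × 160.8/560.9616 ≈ -0.30.
|E| < 1, so demand is inelastic at this price.

-0.30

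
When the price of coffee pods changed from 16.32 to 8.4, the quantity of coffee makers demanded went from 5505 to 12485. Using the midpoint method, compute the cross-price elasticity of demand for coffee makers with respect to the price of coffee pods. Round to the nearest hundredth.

%ΔQ_x = (12485 − 5505)/[(5505+12485)/2] = 6980/8995 ≈ 0.7760.
%ΔP_y = (8.4 − 16.32)/[(16.32+8.4)/2] ≈ -0.6408.
E_xy = 0.7760/-0.6408 ≈ -1.21.
E_xy < 0, so coffee makers and coffee pods are complements.

-1.21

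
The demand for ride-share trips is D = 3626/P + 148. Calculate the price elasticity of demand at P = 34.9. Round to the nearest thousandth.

-0.412

At P = 34.9, D = 251.8968.
dD/dP = −3626/P² = −2.977.
Point elasticity E = (dD/dP)·(P/D) = -2.977 × 34.9/251.8968 ≈ -0.412.
|E| < 1, so demand is inelastic at this price.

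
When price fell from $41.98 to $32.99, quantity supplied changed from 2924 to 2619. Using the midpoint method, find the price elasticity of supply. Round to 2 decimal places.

%Δq = (2619 − 2924)/[(2924 + 2619)/2] = -305/2771.5 ≈ -0.1100.
%ΔP = (32.99 − 41.98)/[(41.98 + 32.99)/2] = -8.99/37.485 ≈ -0.2398.
Arc elasticity E = %Δq/%ΔP ≈ -0.1100/-0.2398 ≈ 0.46.
|E| < 1: supply is inelastic over this range.

0.46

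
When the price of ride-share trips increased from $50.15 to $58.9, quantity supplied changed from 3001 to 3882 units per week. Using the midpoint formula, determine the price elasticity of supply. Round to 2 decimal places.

%Δq = (3882 − 3001)/[(3001 + 3882)/2] = 881/3441.5 ≈ 0.2560.
%Δp = (58.9 − 50.15)/[(50.15 + 58.9)/2] = 8.75/54.525 ≈ 0.1605.
Arc elasticity E = %Δq/%Δp ≈ 0.2560/0.1605 ≈ 1.60.
|E| > 1: supply is elastic over this range.

1.60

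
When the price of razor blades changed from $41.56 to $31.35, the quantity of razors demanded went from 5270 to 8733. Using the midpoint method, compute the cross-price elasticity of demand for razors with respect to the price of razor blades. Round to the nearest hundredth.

-1.77

%ΔQ_x = (8733 − 5270)/[(5270+8733)/2] = 3463/7001.5 ≈ 0.4946.
%ΔP_y = (31.35 − 41.56)/[(41.56+31.35)/2] ≈ -0.2801.
E_xy = 0.4946/-0.2801 ≈ -1.77.
E_xy < 0, so razors and razor blades are complements.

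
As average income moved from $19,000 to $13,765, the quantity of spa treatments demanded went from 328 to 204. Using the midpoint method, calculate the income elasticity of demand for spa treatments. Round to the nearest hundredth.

1.46

%ΔQ = (204 − 328)/[(328+204)/2] = -124/266 ≈ -0.4662.
%ΔM = (13,765 − 19,000)/[(19,000+13,765)/2] = -5235/16382.5 ≈ -0.3195.
E_I = %ΔQ/%ΔM ≈ 1.46.
E_I > 1: normal good (luxury).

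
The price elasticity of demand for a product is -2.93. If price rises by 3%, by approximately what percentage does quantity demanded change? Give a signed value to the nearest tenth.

%ΔQ ≈ E × %ΔP = (-2.93) × (3%) ≈ -8.8%.

-8.8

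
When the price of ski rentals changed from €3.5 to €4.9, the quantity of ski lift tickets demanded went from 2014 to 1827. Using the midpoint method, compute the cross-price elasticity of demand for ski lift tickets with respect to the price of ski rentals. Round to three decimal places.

%ΔQ_x = (1827 − 2014)/[(2014+1827)/2] = -187/1920.5 ≈ -0.0974.
%ΔP_y = (4.9 − 3.5)/[(3.5+4.9)/2] ≈ 0.3333.
E_xy = -0.0974/0.3333 ≈ -0.292.
E_xy < 0, so ski lift tickets and ski rentals are complements.

-0.292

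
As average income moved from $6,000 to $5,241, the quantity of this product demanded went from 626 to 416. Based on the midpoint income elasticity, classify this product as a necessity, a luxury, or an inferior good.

luxury

%ΔQ = (416 − 626)/[(626+416)/2] = -210/521 ≈ -0.4031.
%ΔI = (5,241 − 6,000)/[(6,000+5,241)/2] = -759/5620.5 ≈ -0.1350.
E_I = %ΔQ/%ΔI ≈ 2.985.
E_I > 1: normal good (luxury).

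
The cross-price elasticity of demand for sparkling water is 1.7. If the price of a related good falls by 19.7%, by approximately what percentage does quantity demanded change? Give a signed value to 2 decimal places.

-33.49

%ΔQ ≈ E × %ΔP_y = (1.7) × (-19.7%) = -33.49%.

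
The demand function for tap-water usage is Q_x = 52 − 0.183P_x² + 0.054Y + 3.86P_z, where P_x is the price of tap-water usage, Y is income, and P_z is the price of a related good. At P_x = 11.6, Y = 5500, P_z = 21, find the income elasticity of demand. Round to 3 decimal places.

0.733

Q_x = 52 − 0.183(11.6)² + 0.054(5500) + 3.86(21) = 52 − 24.6245 + 297 + 81.06 = 405.4355.
∂Q_x/∂Y = +0.054, so E_I = 0.054·(5500/405.4355) ≈ 0.733.
E_I ∈ (0,1): normal good (necessity).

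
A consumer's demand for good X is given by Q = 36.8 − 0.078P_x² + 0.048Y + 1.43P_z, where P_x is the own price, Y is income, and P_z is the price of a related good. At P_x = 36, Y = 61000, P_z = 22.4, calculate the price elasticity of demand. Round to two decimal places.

-0.07

Q = 36.8 − 0.078(36)² + 0.048(61000) + 1.43(22.4) = 36.8 − 101.088 + 2928 + 32.032 = 2895.744.
∂Q/∂P_x = −2·0.078·P_x = -5.616, so E_p = -5.616·(36/2895.744) ≈ -0.07.
|E_p| < 1: demand is inelastic.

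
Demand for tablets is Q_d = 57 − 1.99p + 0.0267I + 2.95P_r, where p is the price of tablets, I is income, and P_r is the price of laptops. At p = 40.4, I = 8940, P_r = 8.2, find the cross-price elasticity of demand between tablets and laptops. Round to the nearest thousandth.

0.101

Substituting, Q_d = 57 − 1.99(40.4) + 0.0267(8940) + 2.95(8.2) = 57 − 80.396 + 238.698 + 24.19 = 239.492.
∂Q_d/∂P_r = +2.95, so E_xy = 2.95·(8.2/239.492) ≈ 0.101.
E_xy > 0: the goods are substitutes.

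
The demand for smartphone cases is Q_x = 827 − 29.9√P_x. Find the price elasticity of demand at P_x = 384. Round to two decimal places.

-1.22

At P_x = 384, Q_x = 241.0821.
dQ_x/dP_x = −29.9/(2√P_x) = −29.9/(2·19.5959).
Point elasticity E = (dQ_x/dP_x)·(P_x/Q_x) = -0.7629 × 384/241.0821 ≈ -1.22.
|E| > 1, so demand is elastic at this price.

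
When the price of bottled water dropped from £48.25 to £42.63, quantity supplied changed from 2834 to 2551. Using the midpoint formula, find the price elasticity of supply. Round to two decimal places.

%ΔQ = (2551 − 2834)/[(2834 + 2551)/2] = -283/2692.5 ≈ -0.1051.
%Δp = (42.63 − 48.25)/[(48.25 + 42.63)/2] = -5.62/45.44 ≈ -0.1237.
Arc elasticity E = %ΔQ/%Δp ≈ -0.1051/-0.1237 ≈ 0.85.
|E| < 1: supply is inelastic over this range.

0.85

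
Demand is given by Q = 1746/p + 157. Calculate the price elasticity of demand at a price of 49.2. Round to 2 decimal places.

-0.18

At p = 49.2, Q = 192.4878.
dQ/dp = −1746/p² = −0.7213.
Point elasticity E = (dQ/dp)·(p/Q) = -0.7213 × 49.2/192.4878 ≈ -0.18.
|E| < 1, so demand is inelastic at this price.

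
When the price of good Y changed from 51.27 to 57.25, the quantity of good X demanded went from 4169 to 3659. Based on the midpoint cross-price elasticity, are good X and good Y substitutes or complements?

complements

%ΔQ_x = (3659 − 4169)/[(4169+3659)/2] = -510/3914 ≈ -0.1303.
%ΔP_y = (57.25 − 51.27)/[(51.27+57.25)/2] ≈ 0.1102.
E_xy = -0.1303/0.1102 ≈ -1.182.
E_xy < 0, so the goods are complements.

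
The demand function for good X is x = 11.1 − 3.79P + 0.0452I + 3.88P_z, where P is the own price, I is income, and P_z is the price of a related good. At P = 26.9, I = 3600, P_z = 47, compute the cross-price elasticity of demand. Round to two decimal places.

0.72

Substituting, x = 11.1 − 3.79(26.9) + 0.0452(3600) + 3.88(47) = 11.1 − 101.951 + 162.72 + 182.36 = 254.229.
∂x/∂P_z = +3.88, so E_xy = 3.88·(47/254.229) ≈ 0.72.
E_xy > 0: the goods are substitutes.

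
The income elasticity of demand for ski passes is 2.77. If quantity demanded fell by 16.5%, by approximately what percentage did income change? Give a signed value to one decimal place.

%ΔQ ≈ E × %ΔI ⇒ %ΔI = %ΔQ / E = (-16.5%)/(2.77) ≈ -6.0%.

-6.0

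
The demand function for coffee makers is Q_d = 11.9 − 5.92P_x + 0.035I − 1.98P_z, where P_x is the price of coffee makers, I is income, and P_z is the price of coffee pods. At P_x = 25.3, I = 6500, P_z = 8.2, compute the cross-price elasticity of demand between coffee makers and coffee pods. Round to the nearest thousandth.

Q_d = 11.9 − 5.92(25.3) + 0.035(6500) − 1.98(8.2) = 11.9 − 149.776 + 227.5 − 16.236 = 73.388.
∂Q_d/∂P_z = −1.98, so E_xy = -1.98·(8.2/73.388) ≈ -0.221.
E_xy < 0: the goods are complements.

-0.221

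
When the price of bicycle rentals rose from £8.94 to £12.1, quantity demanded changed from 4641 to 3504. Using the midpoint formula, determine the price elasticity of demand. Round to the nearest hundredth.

-0.93

%Δq = (3504 − 4641)/[(4641 + 3504)/2] = -1137/4072.5 ≈ -0.2792.
%Δp = (12.1 − 8.94)/[(8.94 + 12.1)/2] = 3.16/10.52 ≈ 0.3004.
Arc elasticity E = %Δq/%Δp ≈ -0.2792/0.3004 ≈ -0.93.
|E| < 1: demand is inelastic over this range.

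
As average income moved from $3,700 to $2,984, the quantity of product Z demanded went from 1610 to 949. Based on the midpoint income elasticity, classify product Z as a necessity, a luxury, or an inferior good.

luxury

%ΔQ = (949 − 1610)/[(1610+949)/2] = -661/1279.5 ≈ -0.5166.
%ΔI = (2,984 − 3,700)/[(3,700+2,984)/2] = -716/3342 ≈ -0.2142.
E_I = %ΔQ/%ΔI ≈ 2.411.
E_I > 1: normal good (luxury).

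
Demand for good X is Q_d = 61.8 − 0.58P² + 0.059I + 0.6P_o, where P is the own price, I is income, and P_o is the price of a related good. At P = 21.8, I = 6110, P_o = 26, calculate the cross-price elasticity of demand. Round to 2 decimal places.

Evaluating quantity at (P, I, P_o) gives Q_d = 61.8 − 0.58(21.8)² + 0.059(6110) + 0.6(26) = 61.8 − 275.6392 + 360.49 + 15.6 = 162.2508.
∂Q_d/∂P_o = +0.6, so E_xy = 0.6·(26/162.2508) ≈ 0.10.
E_xy > 0: the goods are substitutes.

0.10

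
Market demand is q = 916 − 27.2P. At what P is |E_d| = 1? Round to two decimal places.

For linear demand q = a − bP, E = −bP/(a − bP). |E| = 1 ⇒ bP = a − bP ⇒ P = a/(2b).
P = 916/(2·27.2) ≈ 16.84.

16.84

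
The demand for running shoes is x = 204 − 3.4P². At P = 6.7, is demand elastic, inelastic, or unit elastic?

elastic

At P = 6.7, x = 51.374.
dx/dP = −2·3.4·P = −45.56.
Point elasticity E = (dx/dP)·(P/x) = -45.56 × 6.7/51.374 ≈ -5.942.
|E| ≈ 5.942 > 1, so demand is elastic.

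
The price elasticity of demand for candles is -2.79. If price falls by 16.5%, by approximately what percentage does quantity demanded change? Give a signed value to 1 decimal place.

%ΔQ ≈ E × %ΔP = (-2.79) × (-16.5%) ≈ 46.0%.

46.0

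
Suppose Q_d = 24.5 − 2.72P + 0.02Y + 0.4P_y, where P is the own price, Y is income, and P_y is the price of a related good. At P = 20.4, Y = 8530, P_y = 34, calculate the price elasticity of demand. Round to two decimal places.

-0.36

First evaluate Q_d: 24.5 − 2.72(20.4) + 0.02(8530) + 0.4(34) = 24.5 − 55.488 + 170.6 + 13.6 = 153.212.
∂Q_d/∂P = −2.72, so E_p = (−2.72)·(20.4/153.212) ≈ -0.36.
|E_p| < 1: demand is inelastic.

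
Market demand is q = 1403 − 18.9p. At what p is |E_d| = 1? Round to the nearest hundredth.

37.12

For linear demand q = a − bp, E = −bp/(a − bp). |E| = 1 ⇒ bp = a − bp ⇒ p = a/(2b).
p = 1403/(2·18.9) ≈ 37.12.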